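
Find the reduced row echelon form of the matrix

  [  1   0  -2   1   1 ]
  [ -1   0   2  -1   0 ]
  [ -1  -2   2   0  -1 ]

Add R1 to R2.
  [  1   0  -2  1   1 ]
  [  0   0   0  0   1 ]
  [ -1  -2   2  0  -1 ]
Add R1 to R3.
  [ 1   0  -2  1  1 ]
  [ 0   0   0  0  1 ]
  [ 0  -2   0  1  0 ]
Swap R2 and R3.
  [ 1   0  -2  1  1 ]
  [ 0  -2   0  1  0 ]
  [ 0   0   0  0  1 ]
Multiply R2 by -1/2.
  [ 1  0  -2     1  1 ]
  [ 0  1   0  -1/2  0 ]
  [ 0  0   0     0  1 ]
Subtract R3 from R1.
  [ 1  0  -2     1  0 ]
  [ 0  1   0  -1/2  0 ]
  [ 0  0   0     0  1 ]

[[1, 0, -2, 1, 0], [0, 1, 0, -1/2, 0], [0, 0, 0, 0, 1]]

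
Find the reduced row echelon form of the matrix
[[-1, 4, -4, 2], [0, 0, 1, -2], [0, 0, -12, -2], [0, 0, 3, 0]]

[[1, -4, 0, 0], [0, 0, 1, 0], [0, 0, 0, 1], [0, 0, 0, 0]]

R1 -> -1·R1
  [ 1  -4    4  -2 ]
  [ 0   0    1  -2 ]
  [ 0   0  -12  -2 ]
  [ 0   0    3   0 ]
R3 -> R3 + 12·R2
  [ 1  -4  4   -2 ]
  [ 0   0  1   -2 ]
  [ 0   0  0  -26 ]
  [ 0   0  3    0 ]
R4 -> R4 − 3·R2
  [ 1  -4  4   -2 ]
  [ 0   0  1   -2 ]
  [ 0   0  0  -26 ]
  [ 0   0  0    6 ]
R3 -> -1/26·R3
  [ 1  -4  4  -2 ]
  [ 0   0  1  -2 ]
  [ 0   0  0   1 ]
  [ 0   0  0   6 ]
R4 -> R4 − 6·R3
  [ 1  -4  4  -2 ]
  [ 0   0  1  -2 ]
  [ 0   0  0   1 ]
  [ 0   0  0   0 ]
R2 -> R2 + 2·R3
  [ 1  -4  4  -2 ]
  [ 0   0  1   0 ]
  [ 0   0  0   1 ]
  [ 0   0  0   0 ]
R1 -> R1 + 2·R3
  [ 1  -4  4  0 ]
  [ 0   0  1  0 ]
  [ 0   0  0  1 ]
  [ 0   0  0  0 ]
R1 -> R1 − 4·R2
  [ 1  -4  0  0 ]
  [ 0   0  1  0 ]
  [ 0   0  0  1 ]
  [ 0   0  0  0 ]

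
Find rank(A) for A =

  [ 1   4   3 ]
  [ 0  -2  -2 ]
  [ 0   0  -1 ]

Multiply r2 by -1/2.
  [ 1  4   3 ]
  [ 0  1   1 ]
  [ 0  0  -1 ]
Multiply r3 by -1.
  [ 1  4  3 ]
  [ 0  1  1 ]
  [ 0  0  1 ]
Subtract r3 from r2.
  [ 1  4  3 ]
  [ 0  1  0 ]
  [ 0  0  1 ]
Subtract 3 times r3 from r1.
  [ 1  4  0 ]
  [ 0  1  0 ]
  [ 0  0  1 ]
Subtract 4 times r2 from r1.
  [ 1  0  0 ]
  [ 0  1  0 ]
  [ 0  0  1 ]
The reduced form has 3 nonzero rows.

rank = 3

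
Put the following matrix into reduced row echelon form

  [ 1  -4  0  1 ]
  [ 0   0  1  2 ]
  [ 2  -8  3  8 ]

[[1, -4, 0, 1], [0, 0, 1, 2], [0, 0, 0, 0]]

Subtract 2 times ρ1 from ρ3.
  [ 1  -4  0  1 ]
  [ 0   0  1  2 ]
  [ 0   0  3  6 ]
Subtract 3 times ρ2 from ρ3.
  [ 1  -4  0  1 ]
  [ 0   0  1  2 ]
  [ 0   0  0  0 ]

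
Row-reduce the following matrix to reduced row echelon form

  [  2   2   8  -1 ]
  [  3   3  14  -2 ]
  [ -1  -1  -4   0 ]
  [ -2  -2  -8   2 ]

[[1, 1, 0, 0], [0, 0, 1, 0], [0, 0, 0, 1], [0, 0, 0, 0]]

R1 ← 1/2·R1
  [  1   1   4  -1/2 ]
  [  3   3  14    -2 ]
  [ -1  -1  -4     0 ]
  [ -2  -2  -8     2 ]
R2 ← R2 − 3·R1
  [  1   1   4  -1/2 ]
  [  0   0   2  -1/2 ]
  [ -1  -1  -4     0 ]
  [ -2  -2  -8     2 ]
R3 ← R3 + R1
  [  1   1   4  -1/2 ]
  [  0   0   2  -1/2 ]
  [  0   0   0  -1/2 ]
  [ -2  -2  -8     2 ]
R4 ← R4 + 2·R1
  [ 1  1  4  -1/2 ]
  [ 0  0  2  -1/2 ]
  [ 0  0  0  -1/2 ]
  [ 0  0  0     1 ]
R2 ← 1/2·R2
  [ 1  1  4  -1/2 ]
  [ 0  0  1  -1/4 ]
  [ 0  0  0  -1/2 ]
  [ 0  0  0     1 ]
R3 ← -2·R3
  [ 1  1  4  -1/2 ]
  [ 0  0  1  -1/4 ]
  [ 0  0  0     1 ]
  [ 0  0  0     1 ]
R4 ← R4 − R3
  [ 1  1  4  -1/2 ]
  [ 0  0  1  -1/4 ]
  [ 0  0  0     1 ]
  [ 0  0  0     0 ]
R2 ← R2 + 1/4·R3
  [ 1  1  4  -1/2 ]
  [ 0  0  1     0 ]
  [ 0  0  0     1 ]
  [ 0  0  0     0 ]
R1 ← R1 + 1/2·R3
  [ 1  1  4  0 ]
  [ 0  0  1  0 ]
  [ 0  0  0  1 ]
  [ 0  0  0  0 ]
R1 ← R1 − 4·R2
  [ 1  1  0  0 ]
  [ 0  0  1  0 ]
  [ 0  0  0  1 ]
  [ 0  0  0  0 ]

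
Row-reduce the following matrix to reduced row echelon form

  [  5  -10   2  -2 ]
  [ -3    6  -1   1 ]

ρ1 := 1/5·ρ1
ρ2 := ρ2 + 3·ρ1
ρ2 := 5·ρ2
ρ1 := ρ1 − 2/5·ρ2

[[1, -2, 0, 0], [0, 0, 1, -1]]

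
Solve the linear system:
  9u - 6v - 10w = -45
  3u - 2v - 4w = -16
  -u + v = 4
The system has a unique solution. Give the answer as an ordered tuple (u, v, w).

(-2, 2, 3/2)

Form the augmented matrix and row-reduce:
  [  9  -6  -10  |  -45 ]
  [  3  -2   -4  |  -16 ]
  [ -1   1    0  |    4 ]
Multiply R1 by 1/9.
  [  1  -2/3  -10/9  |   -5 ]
  [  3    -2     -4  |  -16 ]
  [ -1     1      0  |    4 ]
Subtract 3 times R1 from R2.
  [  1  -2/3  -10/9  |  -5 ]
  [  0     0   -2/3  |  -1 ]
  [ -1     1      0  |   4 ]
Add R1 to R3.
  [ 1  -2/3  -10/9  |  -5 ]
  [ 0     0   -2/3  |  -1 ]
  [ 0   1/3  -10/9  |  -1 ]
Swap R2 and R3.
  [ 1  -2/3  -10/9  |  -5 ]
  [ 0   1/3  -10/9  |  -1 ]
  [ 0     0   -2/3  |  -1 ]
Multiply R2 by 3.
  [ 1  -2/3  -10/9  |  -5 ]
  [ 0     1  -10/3  |  -3 ]
  [ 0     0   -2/3  |  -1 ]
Multiply R3 by -3/2.
  [ 1  -2/3  -10/9  |   -5 ]
  [ 0     1  -10/3  |   -3 ]
  [ 0     0      1  |  3/2 ]
Add 10/3 times R3 to R2.
  [ 1  -2/3  -10/9  |   -5 ]
  [ 0     1      0  |    2 ]
  [ 0     0      1  |  3/2 ]
Add 10/9 times R3 to R1.
  [ 1  -2/3  0  |  -10/3 ]
  [ 0     1  0  |      2 ]
  [ 0     0  1  |    3/2 ]
Add 2/3 times R2 to R1.
  [ 1  0  0  |   -2 ]
  [ 0  1  0  |    2 ]
  [ 0  0  1  |  3/2 ]
Reading off the last column: u = -2, v = 2, w = 3/2.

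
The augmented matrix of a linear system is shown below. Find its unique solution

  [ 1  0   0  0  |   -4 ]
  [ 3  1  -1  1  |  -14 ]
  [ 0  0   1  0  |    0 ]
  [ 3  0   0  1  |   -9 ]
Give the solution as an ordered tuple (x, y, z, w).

(-4, -5, 0, 3)

ρ2 -> ρ2 − 3·ρ1
ρ4 -> ρ4 − 3·ρ1
ρ2 -> ρ2 − ρ4
ρ2 -> ρ2 + ρ3
Reading off the last column: x = -4, y = -5, z = 0, w = 3.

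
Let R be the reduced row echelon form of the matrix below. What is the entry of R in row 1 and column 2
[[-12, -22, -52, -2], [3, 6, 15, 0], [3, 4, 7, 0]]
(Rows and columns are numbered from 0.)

R1 → -1/12·R1
R2 → R2 − 3·R1
R3 → R3 − 3·R1
R2 → 2·R2
R3 → R3 + 3/2·R2
R3 → -1/2·R3
R2 → R2 + R3
R1 → R1 − 1/6·R3
R1 → R1 − 11/6·R2

4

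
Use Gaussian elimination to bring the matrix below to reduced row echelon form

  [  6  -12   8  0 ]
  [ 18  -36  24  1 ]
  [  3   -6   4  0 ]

[[1, -2, 4/3, 0], [0, 0, 0, 1], [0, 0, 0, 0]]

r1 := 1/6·r1
  [  1   -2  4/3  0 ]
  [ 18  -36   24  1 ]
  [  3   -6    4  0 ]
r2 := r2 − 18·r1
  [ 1  -2  4/3  0 ]
  [ 0   0    0  1 ]
  [ 3  -6    4  0 ]
r3 := r3 − 3·r1
  [ 1  -2  4/3  0 ]
  [ 0   0    0  1 ]
  [ 0   0    0  0 ]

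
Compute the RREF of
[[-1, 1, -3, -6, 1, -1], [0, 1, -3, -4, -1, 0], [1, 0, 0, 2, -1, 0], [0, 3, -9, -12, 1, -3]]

[[1, 0, 0, 2, 0, 0], [0, 1, -3, -4, 0, 0], [0, 0, 0, 0, 1, 0], [0, 0, 0, 0, 0, 1]]

Multiply R1 by -1.
  [ 1  -1   3    6  -1   1 ]
  [ 0   1  -3   -4  -1   0 ]
  [ 1   0   0    2  -1   0 ]
  [ 0   3  -9  -12   1  -3 ]
Subtract R1 from R3.
  [ 1  -1   3    6  -1   1 ]
  [ 0   1  -3   -4  -1   0 ]
  [ 0   1  -3   -4   0  -1 ]
  [ 0   3  -9  -12   1  -3 ]
Subtract R2 from R3.
  [ 1  -1   3    6  -1   1 ]
  [ 0   1  -3   -4  -1   0 ]
  [ 0   0   0    0   1  -1 ]
  [ 0   3  -9  -12   1  -3 ]
Subtract 3 times R2 from R4.
  [ 1  -1   3   6  -1   1 ]
  [ 0   1  -3  -4  -1   0 ]
  [ 0   0   0   0   1  -1 ]
  [ 0   0   0   0   4  -3 ]
Subtract 4 times R3 from R4.
  [ 1  -1   3   6  -1   1 ]
  [ 0   1  -3  -4  -1   0 ]
  [ 0   0   0   0   1  -1 ]
  [ 0   0   0   0   0   1 ]
Add R4 to R3.
  [ 1  -1   3   6  -1  1 ]
  [ 0   1  -3  -4  -1  0 ]
  [ 0   0   0   0   1  0 ]
  [ 0   0   0   0   0  1 ]
Subtract R4 from R1.
  [ 1  -1   3   6  -1  0 ]
  [ 0   1  -3  -4  -1  0 ]
  [ 0   0   0   0   1  0 ]
  [ 0   0   0   0   0  1 ]
Add R3 to R2.
  [ 1  -1   3   6  -1  0 ]
  [ 0   1  -3  -4   0  0 ]
  [ 0   0   0   0   1  0 ]
  [ 0   0   0   0   0  1 ]
Add R3 to R1.
  [ 1  -1   3   6  0  0 ]
  [ 0   1  -3  -4  0  0 ]
  [ 0   0   0   0  1  0 ]
  [ 0   0   0   0  0  1 ]
Add R2 to R1.
  [ 1  0   0   2  0  0 ]
  [ 0  1  -3  -4  0  0 ]
  [ 0  0   0   0  1  0 ]
  [ 0  0   0   0  0  1 ]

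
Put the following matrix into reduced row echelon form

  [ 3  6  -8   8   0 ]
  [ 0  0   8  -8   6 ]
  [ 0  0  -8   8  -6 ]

[[1, 2, 0, 0, 2], [0, 0, 1, -1, 3/4], [0, 0, 0, 0, 0]]

r1 := 1/3·r1
  [ 1  2  -8/3  8/3   0 ]
  [ 0  0     8   -8   6 ]
  [ 0  0    -8    8  -6 ]
r2 := 1/8·r2
  [ 1  2  -8/3  8/3    0 ]
  [ 0  0     1   -1  3/4 ]
  [ 0  0    -8    8   -6 ]
r3 := r3 + 8·r2
  [ 1  2  -8/3  8/3    0 ]
  [ 0  0     1   -1  3/4 ]
  [ 0  0     0    0    0 ]
r1 := r1 + 8/3·r2
  [ 1  2  0   0    2 ]
  [ 0  0  1  -1  3/4 ]
  [ 0  0  0   0    0 ]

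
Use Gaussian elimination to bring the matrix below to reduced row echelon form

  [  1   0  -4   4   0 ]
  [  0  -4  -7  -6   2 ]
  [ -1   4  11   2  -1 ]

[[1, 0, -4, 4, 0], [0, 1, 7/4, 3/2, 0], [0, 0, 0, 0, 1]]

Add r1 to r3.
  [ 1   0  -4   4   0 ]
  [ 0  -4  -7  -6   2 ]
  [ 0   4   7   6  -1 ]
Multiply r2 by -1/4.
  [ 1  0   -4    4     0 ]
  [ 0  1  7/4  3/2  -1/2 ]
  [ 0  4    7    6    -1 ]
Subtract 4 times r2 from r3.
  [ 1  0   -4    4     0 ]
  [ 0  1  7/4  3/2  -1/2 ]
  [ 0  0    0    0     1 ]
Add 1/2 times r3 to r2.
  [ 1  0   -4    4  0 ]
  [ 0  1  7/4  3/2  0 ]
  [ 0  0    0    0  1 ]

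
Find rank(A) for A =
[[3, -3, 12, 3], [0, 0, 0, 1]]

rank = 2

Multiply ρ1 by 1/3.
  [ 1  -1  4  1 ]
  [ 0   0  0  1 ]
Subtract ρ2 from ρ1.
  [ 1  -1  4  0 ]
  [ 0   0  0  1 ]
The reduced form has 2 nonzero rows.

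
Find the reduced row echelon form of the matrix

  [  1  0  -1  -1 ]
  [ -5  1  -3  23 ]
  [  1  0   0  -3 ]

R2 → R2 + 5·R1
R3 → R3 − R1
R2 → R2 + 8·R3
R1 → R1 + R3

[[1, 0, 0, -3], [0, 1, 0, 2], [0, 0, 1, -2]]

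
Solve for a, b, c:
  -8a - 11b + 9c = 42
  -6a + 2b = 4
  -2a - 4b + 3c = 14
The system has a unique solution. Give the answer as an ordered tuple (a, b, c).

Form the augmented matrix and row-reduce:
  [ -8  -11  9  |  42 ]
  [ -6    2  0  |   4 ]
  [ -2   -4  3  |  14 ]
r1 → -1/8·r1
  [  1  11/8  -9/8  |  -21/4 ]
  [ -6     2     0  |      4 ]
  [ -2    -4     3  |     14 ]
r2 → r2 + 6·r1
  [  1  11/8   -9/8  |  -21/4 ]
  [  0  41/4  -27/4  |  -55/2 ]
  [ -2    -4      3  |     14 ]
r3 → r3 + 2·r1
  [ 1  11/8   -9/8  |  -21/4 ]
  [ 0  41/4  -27/4  |  -55/2 ]
  [ 0  -5/4    3/4  |    7/2 ]
r2 → 4/41·r2
  [ 1  11/8    -9/8  |    -21/4 ]
  [ 0     1  -27/41  |  -110/41 ]
  [ 0  -5/4     3/4  |      7/2 ]
r3 → r3 + 5/4·r2
  [ 1  11/8    -9/8  |    -21/4 ]
  [ 0     1  -27/41  |  -110/41 ]
  [ 0     0   -3/41  |     6/41 ]
r3 → -41/3·r3
  [ 1  11/8    -9/8  |    -21/4 ]
  [ 0     1  -27/41  |  -110/41 ]
  [ 0     0       1  |       -2 ]
r2 → r2 + 27/41·r3
  [ 1  11/8  -9/8  |  -21/4 ]
  [ 0     1     0  |     -4 ]
  [ 0     0     1  |     -2 ]
r1 → r1 + 9/8·r3
  [ 1  11/8  0  |  -15/2 ]
  [ 0     1  0  |     -4 ]
  [ 0     0  1  |     -2 ]
r1 → r1 − 11/8·r2
  [ 1  0  0  |  -2 ]
  [ 0  1  0  |  -4 ]
  [ 0  0  1  |  -2 ]
Reading off the last column: a = -2, b = -4, c = -2.

(-2, -4, -2)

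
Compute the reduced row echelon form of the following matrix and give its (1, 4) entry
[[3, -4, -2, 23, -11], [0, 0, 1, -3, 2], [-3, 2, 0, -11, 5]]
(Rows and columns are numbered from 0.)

1

r1 ← 1/3·r1
  [  1  -4/3  -2/3  23/3  -11/3 ]
  [  0     0     1    -3      2 ]
  [ -3     2     0   -11      5 ]
r3 ← r3 + 3·r1
  [ 1  -4/3  -2/3  23/3  -11/3 ]
  [ 0     0     1    -3      2 ]
  [ 0    -2    -2    12     -6 ]
r2 <-> r3
  [ 1  -4/3  -2/3  23/3  -11/3 ]
  [ 0    -2    -2    12     -6 ]
  [ 0     0     1    -3      2 ]
r2 ← -1/2·r2
  [ 1  -4/3  -2/3  23/3  -11/3 ]
  [ 0     1     1    -6      3 ]
  [ 0     0     1    -3      2 ]
r2 ← r2 − r3
  [ 1  -4/3  -2/3  23/3  -11/3 ]
  [ 0     1     0    -3      1 ]
  [ 0     0     1    -3      2 ]
r1 ← r1 + 2/3·r3
  [ 1  -4/3  0  17/3  -7/3 ]
  [ 0     1  0    -3     1 ]
  [ 0     0  1    -3     2 ]
r1 ← r1 + 4/3·r2
  [ 1  0  0  5/3  -1 ]
  [ 0  1  0   -3   1 ]
  [ 0  0  1   -3   2 ]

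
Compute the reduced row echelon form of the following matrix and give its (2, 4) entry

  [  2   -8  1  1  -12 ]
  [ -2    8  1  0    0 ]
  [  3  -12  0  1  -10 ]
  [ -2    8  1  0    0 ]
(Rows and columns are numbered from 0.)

ρ1 → 1/2·ρ1
ρ2 → ρ2 + 2·ρ1
ρ3 → ρ3 − 3·ρ1
ρ4 → ρ4 + 2·ρ1
ρ2 → 1/2·ρ2
ρ3 → ρ3 + 3/2·ρ2
ρ4 → ρ4 − 2·ρ2
ρ3 → 4·ρ3
ρ2 → ρ2 − 1/2·ρ3
ρ1 → ρ1 − 1/2·ρ3
ρ1 → ρ1 − 1/2·ρ2

-4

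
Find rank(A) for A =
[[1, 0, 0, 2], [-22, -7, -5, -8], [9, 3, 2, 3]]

R2 ← R2 + 22·R1
  [ 1   0   0   2 ]
  [ 0  -7  -5  36 ]
  [ 9   3   2   3 ]
R3 ← R3 − 9·R1
  [ 1   0   0    2 ]
  [ 0  -7  -5   36 ]
  [ 0   3   2  -15 ]
R2 ← -1/7·R2
  [ 1  0    0      2 ]
  [ 0  1  5/7  -36/7 ]
  [ 0  3    2    -15 ]
R3 ← R3 − 3·R2
  [ 1  0     0      2 ]
  [ 0  1   5/7  -36/7 ]
  [ 0  0  -1/7    3/7 ]
R3 ← -7·R3
  [ 1  0    0      2 ]
  [ 0  1  5/7  -36/7 ]
  [ 0  0    1     -3 ]
R2 ← R2 − 5/7·R3
  [ 1  0  0   2 ]
  [ 0  1  0  -3 ]
  [ 0  0  1  -3 ]
The reduced form has 3 nonzero rows.

rank = 3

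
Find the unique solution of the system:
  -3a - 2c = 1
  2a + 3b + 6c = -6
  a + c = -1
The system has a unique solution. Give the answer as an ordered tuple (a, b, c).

(1, 4/3, -2)

Form the augmented matrix and row-reduce:
  [ -3  0  -2  |   1 ]
  [  2  3   6  |  -6 ]
  [  1  0   1  |  -1 ]
r1 -> -1/3·r1
  [ 1  0  2/3  |  -1/3 ]
  [ 2  3    6  |    -6 ]
  [ 1  0    1  |    -1 ]
r2 -> r2 − 2·r1
  [ 1  0   2/3  |   -1/3 ]
  [ 0  3  14/3  |  -16/3 ]
  [ 1  0     1  |     -1 ]
r3 -> r3 − r1
  [ 1  0   2/3  |   -1/3 ]
  [ 0  3  14/3  |  -16/3 ]
  [ 0  0   1/3  |   -2/3 ]
r2 -> 1/3·r2
  [ 1  0   2/3  |   -1/3 ]
  [ 0  1  14/9  |  -16/9 ]
  [ 0  0   1/3  |   -2/3 ]
r3 -> 3·r3
  [ 1  0   2/3  |   -1/3 ]
  [ 0  1  14/9  |  -16/9 ]
  [ 0  0     1  |     -2 ]
r2 -> r2 − 14/9·r3
  [ 1  0  2/3  |  -1/3 ]
  [ 0  1    0  |   4/3 ]
  [ 0  0    1  |    -2 ]
r1 -> r1 − 2/3·r3
  [ 1  0  0  |    1 ]
  [ 0  1  0  |  4/3 ]
  [ 0  0  1  |   -2 ]
Reading off the last column: a = 1, b = 4/3, c = -2.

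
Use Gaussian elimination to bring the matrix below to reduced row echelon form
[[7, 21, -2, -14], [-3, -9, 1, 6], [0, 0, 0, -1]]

[[1, 3, 0, 0], [0, 0, 1, 0], [0, 0, 0, 1]]

ρ1 := 1/7·ρ1
  [  1   3  -2/7  -2 ]
  [ -3  -9     1   6 ]
  [  0   0     0  -1 ]
ρ2 := ρ2 + 3·ρ1
  [ 1  3  -2/7  -2 ]
  [ 0  0   1/7   0 ]
  [ 0  0     0  -1 ]
ρ2 := 7·ρ2
  [ 1  3  -2/7  -2 ]
  [ 0  0     1   0 ]
  [ 0  0     0  -1 ]
ρ3 := -1·ρ3
  [ 1  3  -2/7  -2 ]
  [ 0  0     1   0 ]
  [ 0  0     0   1 ]
ρ1 := ρ1 + 2·ρ3
  [ 1  3  -2/7  0 ]
  [ 0  0     1  0 ]
  [ 0  0     0  1 ]
ρ1 := ρ1 + 2/7·ρ2
  [ 1  3  0  0 ]
  [ 0  0  1  0 ]
  [ 0  0  0  1 ]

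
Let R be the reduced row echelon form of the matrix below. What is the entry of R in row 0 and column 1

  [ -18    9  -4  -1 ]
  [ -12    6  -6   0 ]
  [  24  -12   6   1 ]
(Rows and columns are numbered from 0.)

-1/2

Multiply R1 by -1/18.
Add 12 times R1 to R2.
Subtract 24 times R1 from R3.
Multiply R2 by -3/10.
Subtract 2/3 times R2 from R3.
Multiply R3 by -5.
Add 1/5 times R3 to R2.
Subtract 1/18 times R3 from R1.
Subtract 2/9 times R2 from R1.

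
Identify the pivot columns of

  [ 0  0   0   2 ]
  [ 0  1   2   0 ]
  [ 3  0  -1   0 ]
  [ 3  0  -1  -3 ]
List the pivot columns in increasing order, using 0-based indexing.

ρ1 ↔ ρ3
  [ 3  0  -1   0 ]
  [ 0  1   2   0 ]
  [ 0  0   0   2 ]
  [ 3  0  -1  -3 ]
ρ1 ← 1/3·ρ1
  [ 1  0  -1/3   0 ]
  [ 0  1     2   0 ]
  [ 0  0     0   2 ]
  [ 3  0    -1  -3 ]
ρ4 ← ρ4 − 3·ρ1
  [ 1  0  -1/3   0 ]
  [ 0  1     2   0 ]
  [ 0  0     0   2 ]
  [ 0  0     0  -3 ]
ρ3 ← 1/2·ρ3
  [ 1  0  -1/3   0 ]
  [ 0  1     2   0 ]
  [ 0  0     0   1 ]
  [ 0  0     0  -3 ]
ρ4 ← ρ4 + 3·ρ3
  [ 1  0  -1/3  0 ]
  [ 0  1     2  0 ]
  [ 0  0     0  1 ]
  [ 0  0     0  0 ]
Pivot columns are the columns containing a leading 1.

0, 1, 3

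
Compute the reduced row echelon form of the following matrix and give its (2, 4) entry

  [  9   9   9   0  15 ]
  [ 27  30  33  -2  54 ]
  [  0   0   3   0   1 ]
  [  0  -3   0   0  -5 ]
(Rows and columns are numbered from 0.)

R1 ← 1/9·R1
  [  1   1   1   0  5/3 ]
  [ 27  30  33  -2   54 ]
  [  0   0   3   0    1 ]
  [  0  -3   0   0   -5 ]
R2 ← R2 − 27·R1
  [ 1   1  1   0  5/3 ]
  [ 0   3  6  -2    9 ]
  [ 0   0  3   0    1 ]
  [ 0  -3  0   0   -5 ]
R2 ← 1/3·R2
  [ 1   1  1     0  5/3 ]
  [ 0   1  2  -2/3    3 ]
  [ 0   0  3     0    1 ]
  [ 0  -3  0     0   -5 ]
R4 ← R4 + 3·R2
  [ 1  1  1     0  5/3 ]
  [ 0  1  2  -2/3    3 ]
  [ 0  0  3     0    1 ]
  [ 0  0  6    -2    4 ]
R3 ← 1/3·R3
  [ 1  1  1     0  5/3 ]
  [ 0  1  2  -2/3    3 ]
  [ 0  0  1     0  1/3 ]
  [ 0  0  6    -2    4 ]
R4 ← R4 − 6·R3
  [ 1  1  1     0  5/3 ]
  [ 0  1  2  -2/3    3 ]
  [ 0  0  1     0  1/3 ]
  [ 0  0  0    -2    2 ]
R4 ← -1/2·R4
  [ 1  1  1     0  5/3 ]
  [ 0  1  2  -2/3    3 ]
  [ 0  0  1     0  1/3 ]
  [ 0  0  0     1   -1 ]
R2 ← R2 + 2/3·R4
  [ 1  1  1  0  5/3 ]
  [ 0  1  2  0  7/3 ]
  [ 0  0  1  0  1/3 ]
  [ 0  0  0  1   -1 ]
R2 ← R2 − 2·R3
  [ 1  1  1  0  5/3 ]
  [ 0  1  0  0  5/3 ]
  [ 0  0  1  0  1/3 ]
  [ 0  0  0  1   -1 ]
R1 ← R1 − R3
  [ 1  1  0  0  4/3 ]
  [ 0  1  0  0  5/3 ]
  [ 0  0  1  0  1/3 ]
  [ 0  0  0  1   -1 ]
R1 ← R1 − R2
  [ 1  0  0  0  -1/3 ]
  [ 0  1  0  0   5/3 ]
  [ 0  0  1  0   1/3 ]
  [ 0  0  0  1    -1 ]

1/3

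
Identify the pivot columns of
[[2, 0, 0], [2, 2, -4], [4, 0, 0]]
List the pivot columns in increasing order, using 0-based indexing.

R1 → 1/2·R1
R2 → R2 − 2·R1
R3 → R3 − 4·R1
R2 → 1/2·R2
Pivot columns are the columns containing a leading 1.

0, 1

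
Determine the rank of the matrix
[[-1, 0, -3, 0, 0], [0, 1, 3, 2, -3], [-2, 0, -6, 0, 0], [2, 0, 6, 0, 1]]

R1 := -1·R1
  [  1  0   3  0   0 ]
  [  0  1   3  2  -3 ]
  [ -2  0  -6  0   0 ]
  [  2  0   6  0   1 ]
R3 := R3 + 2·R1
  [ 1  0  3  0   0 ]
  [ 0  1  3  2  -3 ]
  [ 0  0  0  0   0 ]
  [ 2  0  6  0   1 ]
R4 := R4 − 2·R1
  [ 1  0  3  0   0 ]
  [ 0  1  3  2  -3 ]
  [ 0  0  0  0   0 ]
  [ 0  0  0  0   1 ]
R3 <-> R4
  [ 1  0  3  0   0 ]
  [ 0  1  3  2  -3 ]
  [ 0  0  0  0   1 ]
  [ 0  0  0  0   0 ]
R2 := R2 + 3·R3
  [ 1  0  3  0  0 ]
  [ 0  1  3  2  0 ]
  [ 0  0  0  0  1 ]
  [ 0  0  0  0  0 ]
The reduced form has 3 nonzero rows.

rank = 3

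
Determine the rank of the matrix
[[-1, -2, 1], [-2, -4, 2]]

rank = 1

ρ1 → -1·ρ1
  [  1   2  -1 ]
  [ -2  -4   2 ]
ρ2 → ρ2 + 2·ρ1
  [ 1  2  -1 ]
  [ 0  0   0 ]
The reduced form has 1 nonzero row.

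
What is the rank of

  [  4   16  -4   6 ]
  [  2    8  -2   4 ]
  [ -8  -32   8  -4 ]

rank = 2

r1 → 1/4·r1
  [  1    4  -1  3/2 ]
  [  2    8  -2    4 ]
  [ -8  -32   8   -4 ]
r2 → r2 − 2·r1
  [  1    4  -1  3/2 ]
  [  0    0   0    1 ]
  [ -8  -32   8   -4 ]
r3 → r3 + 8·r1
  [ 1  4  -1  3/2 ]
  [ 0  0   0    1 ]
  [ 0  0   0    8 ]
r3 → r3 − 8·r2
  [ 1  4  -1  3/2 ]
  [ 0  0   0    1 ]
  [ 0  0   0    0 ]
r1 → r1 − 3/2·r2
  [ 1  4  -1  0 ]
  [ 0  0   0  1 ]
  [ 0  0   0  0 ]
The reduced form has 2 nonzero rows.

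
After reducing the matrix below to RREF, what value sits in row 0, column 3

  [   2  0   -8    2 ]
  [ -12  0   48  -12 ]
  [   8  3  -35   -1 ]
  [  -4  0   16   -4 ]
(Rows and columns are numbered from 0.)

R1 ← 1/2·R1
  [   1  0   -4    1 ]
  [ -12  0   48  -12 ]
  [   8  3  -35   -1 ]
  [  -4  0   16   -4 ]
R2 ← R2 + 12·R1
  [  1  0   -4   1 ]
  [  0  0    0   0 ]
  [  8  3  -35  -1 ]
  [ -4  0   16  -4 ]
R3 ← R3 − 8·R1
  [  1  0  -4   1 ]
  [  0  0   0   0 ]
  [  0  3  -3  -9 ]
  [ -4  0  16  -4 ]
R4 ← R4 + 4·R1
  [ 1  0  -4   1 ]
  [ 0  0   0   0 ]
  [ 0  3  -3  -9 ]
  [ 0  0   0   0 ]
R2 <=> R3
  [ 1  0  -4   1 ]
  [ 0  3  -3  -9 ]
  [ 0  0   0   0 ]
  [ 0  0   0   0 ]
R2 ← 1/3·R2
  [ 1  0  -4   1 ]
  [ 0  1  -1  -3 ]
  [ 0  0   0   0 ]
  [ 0  0   0   0 ]

1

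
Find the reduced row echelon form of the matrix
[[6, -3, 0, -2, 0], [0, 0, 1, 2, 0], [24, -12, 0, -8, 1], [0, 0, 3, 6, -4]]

R1 ← 1/6·R1
  [  1  -1/2  0  -1/3   0 ]
  [  0     0  1     2   0 ]
  [ 24   -12  0    -8   1 ]
  [  0     0  3     6  -4 ]
R3 ← R3 − 24·R1
  [ 1  -1/2  0  -1/3   0 ]
  [ 0     0  1     2   0 ]
  [ 0     0  0     0   1 ]
  [ 0     0  3     6  -4 ]
R4 ← R4 − 3·R2
  [ 1  -1/2  0  -1/3   0 ]
  [ 0     0  1     2   0 ]
  [ 0     0  0     0   1 ]
  [ 0     0  0     0  -4 ]
R4 ← R4 + 4·R3
  [ 1  -1/2  0  -1/3  0 ]
  [ 0     0  1     2  0 ]
  [ 0     0  0     0  1 ]
  [ 0     0  0     0  0 ]

[[1, -1/2, 0, -1/3, 0], [0, 0, 1, 2, 0], [0, 0, 0, 0, 1], [0, 0, 0, 0, 0]]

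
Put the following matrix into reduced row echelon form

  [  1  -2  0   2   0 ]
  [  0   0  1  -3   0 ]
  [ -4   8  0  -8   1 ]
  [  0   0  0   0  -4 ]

[[1, -2, 0, 2, 0], [0, 0, 1, -3, 0], [0, 0, 0, 0, 1], [0, 0, 0, 0, 0]]

R3 ← R3 + 4·R1
R4 ← R4 + 4·R3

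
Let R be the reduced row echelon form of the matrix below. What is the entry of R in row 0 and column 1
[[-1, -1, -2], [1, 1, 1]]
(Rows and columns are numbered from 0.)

R1 ← -1·R1
R2 ← R2 − R1
R2 ← -1·R2
R1 ← R1 − 2·R2

1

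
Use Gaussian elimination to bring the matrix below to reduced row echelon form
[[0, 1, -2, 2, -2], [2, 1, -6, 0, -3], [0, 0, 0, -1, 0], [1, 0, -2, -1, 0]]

[[1, 0, -2, 0, 0], [0, 1, -2, 0, 0], [0, 0, 0, 1, 0], [0, 0, 0, 0, 1]]

r1 <-> r2
  [ 2  1  -6   0  -3 ]
  [ 0  1  -2   2  -2 ]
  [ 0  0   0  -1   0 ]
  [ 1  0  -2  -1   0 ]
r1 := 1/2·r1
  [ 1  1/2  -3   0  -3/2 ]
  [ 0    1  -2   2    -2 ]
  [ 0    0   0  -1     0 ]
  [ 1    0  -2  -1     0 ]
r4 := r4 − r1
  [ 1   1/2  -3   0  -3/2 ]
  [ 0     1  -2   2    -2 ]
  [ 0     0   0  -1     0 ]
  [ 0  -1/2   1  -1   3/2 ]
r4 := r4 + 1/2·r2
  [ 1  1/2  -3   0  -3/2 ]
  [ 0    1  -2   2    -2 ]
  [ 0    0   0  -1     0 ]
  [ 0    0   0   0   1/2 ]
r3 := -1·r3
  [ 1  1/2  -3  0  -3/2 ]
  [ 0    1  -2  2    -2 ]
  [ 0    0   0  1     0 ]
  [ 0    0   0  0   1/2 ]
r4 := 2·r4
  [ 1  1/2  -3  0  -3/2 ]
  [ 0    1  -2  2    -2 ]
  [ 0    0   0  1     0 ]
  [ 0    0   0  0     1 ]
r2 := r2 + 2·r4
  [ 1  1/2  -3  0  -3/2 ]
  [ 0    1  -2  2     0 ]
  [ 0    0   0  1     0 ]
  [ 0    0   0  0     1 ]
r1 := r1 + 3/2·r4
  [ 1  1/2  -3  0  0 ]
  [ 0    1  -2  2  0 ]
  [ 0    0   0  1  0 ]
  [ 0    0   0  0  1 ]
r2 := r2 − 2·r3
  [ 1  1/2  -3  0  0 ]
  [ 0    1  -2  0  0 ]
  [ 0    0   0  1  0 ]
  [ 0    0   0  0  1 ]
r1 := r1 − 1/2·r2
  [ 1  0  -2  0  0 ]
  [ 0  1  -2  0  0 ]
  [ 0  0   0  1  0 ]
  [ 0  0   0  0  1 ]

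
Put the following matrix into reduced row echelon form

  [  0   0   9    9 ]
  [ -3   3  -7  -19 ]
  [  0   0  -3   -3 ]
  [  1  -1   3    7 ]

ρ1 <-> ρ2
  [ -3   3  -7  -19 ]
  [  0   0   9    9 ]
  [  0   0  -3   -3 ]
  [  1  -1   3    7 ]
ρ1 -> -1/3·ρ1
  [ 1  -1  7/3  19/3 ]
  [ 0   0    9     9 ]
  [ 0   0   -3    -3 ]
  [ 1  -1    3     7 ]
ρ4 -> ρ4 − ρ1
  [ 1  -1  7/3  19/3 ]
  [ 0   0    9     9 ]
  [ 0   0   -3    -3 ]
  [ 0   0  2/3   2/3 ]
ρ2 -> 1/9·ρ2
  [ 1  -1  7/3  19/3 ]
  [ 0   0    1     1 ]
  [ 0   0   -3    -3 ]
  [ 0   0  2/3   2/3 ]
ρ3 -> ρ3 + 3·ρ2
  [ 1  -1  7/3  19/3 ]
  [ 0   0    1     1 ]
  [ 0   0    0     0 ]
  [ 0   0  2/3   2/3 ]
ρ4 -> ρ4 − 2/3·ρ2
  [ 1  -1  7/3  19/3 ]
  [ 0   0    1     1 ]
  [ 0   0    0     0 ]
  [ 0   0    0     0 ]
ρ1 -> ρ1 − 7/3·ρ2
  [ 1  -1  0  4 ]
  [ 0   0  1  1 ]
  [ 0   0  0  0 ]
  [ 0   0  0  0 ]

[[1, -1, 0, 4], [0, 0, 1, 1], [0, 0, 0, 0], [0, 0, 0, 0]]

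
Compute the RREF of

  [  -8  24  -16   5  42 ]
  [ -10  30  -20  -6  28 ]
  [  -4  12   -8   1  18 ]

[[1, -3, 2, 0, -4], [0, 0, 0, 1, 2], [0, 0, 0, 0, 0]]

ρ1 := -1/8·ρ1
  [   1  -3    2  -5/8  -21/4 ]
  [ -10  30  -20    -6     28 ]
  [  -4  12   -8     1     18 ]
ρ2 := ρ2 + 10·ρ1
  [  1  -3   2   -5/8  -21/4 ]
  [  0   0   0  -49/4  -49/2 ]
  [ -4  12  -8      1     18 ]
ρ3 := ρ3 + 4·ρ1
  [ 1  -3  2   -5/8  -21/4 ]
  [ 0   0  0  -49/4  -49/2 ]
  [ 0   0  0   -3/2     -3 ]
ρ2 := -4/49·ρ2
  [ 1  -3  2  -5/8  -21/4 ]
  [ 0   0  0     1      2 ]
  [ 0   0  0  -3/2     -3 ]
ρ3 := ρ3 + 3/2·ρ2
  [ 1  -3  2  -5/8  -21/4 ]
  [ 0   0  0     1      2 ]
  [ 0   0  0     0      0 ]
ρ1 := ρ1 + 5/8·ρ2
  [ 1  -3  2  0  -4 ]
  [ 0   0  0  1   2 ]
  [ 0   0  0  0   0 ]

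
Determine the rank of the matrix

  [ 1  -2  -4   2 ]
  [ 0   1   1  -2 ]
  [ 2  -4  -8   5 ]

r3 -> r3 − 2·r1
  [ 1  -2  -4   2 ]
  [ 0   1   1  -2 ]
  [ 0   0   0   1 ]
r2 -> r2 + 2·r3
  [ 1  -2  -4  2 ]
  [ 0   1   1  0 ]
  [ 0   0   0  1 ]
r1 -> r1 − 2·r3
  [ 1  -2  -4  0 ]
  [ 0   1   1  0 ]
  [ 0   0   0  1 ]
r1 -> r1 + 2·r2
  [ 1  0  -2  0 ]
  [ 0  1   1  0 ]
  [ 0  0   0  1 ]
The reduced form has 3 nonzero rows.

rank = 3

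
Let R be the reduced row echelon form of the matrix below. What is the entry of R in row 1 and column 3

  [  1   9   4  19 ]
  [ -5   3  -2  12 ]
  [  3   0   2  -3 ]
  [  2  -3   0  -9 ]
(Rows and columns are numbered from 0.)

ρ2 := ρ2 + 5·ρ1
  [ 1   9   4   19 ]
  [ 0  48  18  107 ]
  [ 3   0   2   -3 ]
  [ 2  -3   0   -9 ]
ρ3 := ρ3 − 3·ρ1
  [ 1    9    4   19 ]
  [ 0   48   18  107 ]
  [ 0  -27  -10  -60 ]
  [ 2   -3    0   -9 ]
ρ4 := ρ4 − 2·ρ1
  [ 1    9    4   19 ]
  [ 0   48   18  107 ]
  [ 0  -27  -10  -60 ]
  [ 0  -21   -8  -47 ]
ρ2 := 1/48·ρ2
  [ 1    9    4      19 ]
  [ 0    1  3/8  107/48 ]
  [ 0  -27  -10     -60 ]
  [ 0  -21   -8     -47 ]
ρ3 := ρ3 + 27·ρ2
  [ 1    9    4      19 ]
  [ 0    1  3/8  107/48 ]
  [ 0    0  1/8    3/16 ]
  [ 0  -21   -8     -47 ]
ρ4 := ρ4 + 21·ρ2
  [ 1  9     4      19 ]
  [ 0  1   3/8  107/48 ]
  [ 0  0   1/8    3/16 ]
  [ 0  0  -1/8   -3/16 ]
ρ3 := 8·ρ3
  [ 1  9     4      19 ]
  [ 0  1   3/8  107/48 ]
  [ 0  0     1     3/2 ]
  [ 0  0  -1/8   -3/16 ]
ρ4 := ρ4 + 1/8·ρ3
  [ 1  9    4      19 ]
  [ 0  1  3/8  107/48 ]
  [ 0  0    1     3/2 ]
  [ 0  0    0       0 ]
ρ2 := ρ2 − 3/8·ρ3
  [ 1  9  4   19 ]
  [ 0  1  0  5/3 ]
  [ 0  0  1  3/2 ]
  [ 0  0  0    0 ]
ρ1 := ρ1 − 4·ρ3
  [ 1  9  0   13 ]
  [ 0  1  0  5/3 ]
  [ 0  0  1  3/2 ]
  [ 0  0  0    0 ]
ρ1 := ρ1 − 9·ρ2
  [ 1  0  0   -2 ]
  [ 0  1  0  5/3 ]
  [ 0  0  1  3/2 ]
  [ 0  0  0    0 ]

5/3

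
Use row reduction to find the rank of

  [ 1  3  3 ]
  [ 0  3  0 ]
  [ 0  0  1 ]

r2 ← 1/3·r2
  [ 1  3  3 ]
  [ 0  1  0 ]
  [ 0  0  1 ]
r1 ← r1 − 3·r3
  [ 1  3  0 ]
  [ 0  1  0 ]
  [ 0  0  1 ]
r1 ← r1 − 3·r2
  [ 1  0  0 ]
  [ 0  1  0 ]
  [ 0  0  1 ]
The reduced form has 3 nonzero rows.

rank = 3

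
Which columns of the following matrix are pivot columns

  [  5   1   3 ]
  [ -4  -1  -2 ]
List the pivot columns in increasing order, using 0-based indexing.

R1 := 1/5·R1
  [  1  1/5  3/5 ]
  [ -4   -1   -2 ]
R2 := R2 + 4·R1
  [ 1   1/5  3/5 ]
  [ 0  -1/5  2/5 ]
R2 := -5·R2
  [ 1  1/5  3/5 ]
  [ 0    1   -2 ]
R1 := R1 − 1/5·R2
  [ 1  0   1 ]
  [ 0  1  -2 ]
Pivot columns are the columns containing a leading 1.

0, 1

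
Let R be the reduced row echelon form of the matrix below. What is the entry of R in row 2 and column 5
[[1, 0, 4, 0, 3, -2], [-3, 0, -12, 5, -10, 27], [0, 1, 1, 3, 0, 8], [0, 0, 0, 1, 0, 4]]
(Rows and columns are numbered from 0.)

r2 ← r2 + 3·r1
  [ 1  0  4  0   3  -2 ]
  [ 0  0  0  5  -1  21 ]
  [ 0  1  1  3   0   8 ]
  [ 0  0  0  1   0   4 ]
r2 <-> r3
  [ 1  0  4  0   3  -2 ]
  [ 0  1  1  3   0   8 ]
  [ 0  0  0  5  -1  21 ]
  [ 0  0  0  1   0   4 ]
r3 ← 1/5·r3
  [ 1  0  4  0     3    -2 ]
  [ 0  1  1  3     0     8 ]
  [ 0  0  0  1  -1/5  21/5 ]
  [ 0  0  0  1     0     4 ]
r4 ← r4 − r3
  [ 1  0  4  0     3    -2 ]
  [ 0  1  1  3     0     8 ]
  [ 0  0  0  1  -1/5  21/5 ]
  [ 0  0  0  0   1/5  -1/5 ]
r4 ← 5·r4
  [ 1  0  4  0     3    -2 ]
  [ 0  1  1  3     0     8 ]
  [ 0  0  0  1  -1/5  21/5 ]
  [ 0  0  0  0     1    -1 ]
r3 ← r3 + 1/5·r4
  [ 1  0  4  0  3  -2 ]
  [ 0  1  1  3  0   8 ]
  [ 0  0  0  1  0   4 ]
  [ 0  0  0  0  1  -1 ]
r1 ← r1 − 3·r4
  [ 1  0  4  0  0   1 ]
  [ 0  1  1  3  0   8 ]
  [ 0  0  0  1  0   4 ]
  [ 0  0  0  0  1  -1 ]
r2 ← r2 − 3·r3
  [ 1  0  4  0  0   1 ]
  [ 0  1  1  0  0  -4 ]
  [ 0  0  0  1  0   4 ]
  [ 0  0  0  0  1  -1 ]

4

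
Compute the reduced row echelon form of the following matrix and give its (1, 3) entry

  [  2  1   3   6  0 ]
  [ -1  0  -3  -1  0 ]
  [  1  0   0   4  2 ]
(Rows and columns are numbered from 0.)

R1 -> 1/2·R1
  [  1  1/2  3/2   3  0 ]
  [ -1    0   -3  -1  0 ]
  [  1    0    0   4  2 ]
R2 -> R2 + R1
  [ 1  1/2   3/2  3  0 ]
  [ 0  1/2  -3/2  2  0 ]
  [ 1    0     0  4  2 ]
R3 -> R3 − R1
  [ 1   1/2   3/2  3  0 ]
  [ 0   1/2  -3/2  2  0 ]
  [ 0  -1/2  -3/2  1  2 ]
R2 -> 2·R2
  [ 1   1/2   3/2  3  0 ]
  [ 0     1    -3  4  0 ]
  [ 0  -1/2  -3/2  1  2 ]
R3 -> R3 + 1/2·R2
  [ 1  1/2  3/2  3  0 ]
  [ 0    1   -3  4  0 ]
  [ 0    0   -3  3  2 ]
R3 -> -1/3·R3
  [ 1  1/2  3/2   3     0 ]
  [ 0    1   -3   4     0 ]
  [ 0    0    1  -1  -2/3 ]
R2 -> R2 + 3·R3
  [ 1  1/2  3/2   3     0 ]
  [ 0    1    0   1    -2 ]
  [ 0    0    1  -1  -2/3 ]
R1 -> R1 − 3/2·R3
  [ 1  1/2  0  9/2     1 ]
  [ 0    1  0    1    -2 ]
  [ 0    0  1   -1  -2/3 ]
R1 -> R1 − 1/2·R2
  [ 1  0  0   4     2 ]
  [ 0  1  0   1    -2 ]
  [ 0  0  1  -1  -2/3 ]

1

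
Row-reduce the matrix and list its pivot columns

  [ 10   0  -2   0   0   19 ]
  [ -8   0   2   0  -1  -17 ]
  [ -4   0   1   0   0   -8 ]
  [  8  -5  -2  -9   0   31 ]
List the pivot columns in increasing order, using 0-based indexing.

R1 -> 1/10·R1
  [  1   0  -1/5   0   0  19/10 ]
  [ -8   0     2   0  -1    -17 ]
  [ -4   0     1   0   0     -8 ]
  [  8  -5    -2  -9   0     31 ]
R2 -> R2 + 8·R1
  [  1   0  -1/5   0   0  19/10 ]
  [  0   0   2/5   0  -1   -9/5 ]
  [ -4   0     1   0   0     -8 ]
  [  8  -5    -2  -9   0     31 ]
R3 -> R3 + 4·R1
  [ 1   0  -1/5   0   0  19/10 ]
  [ 0   0   2/5   0  -1   -9/5 ]
  [ 0   0   1/5   0   0   -2/5 ]
  [ 8  -5    -2  -9   0     31 ]
R4 -> R4 − 8·R1
  [ 1   0  -1/5   0   0  19/10 ]
  [ 0   0   2/5   0  -1   -9/5 ]
  [ 0   0   1/5   0   0   -2/5 ]
  [ 0  -5  -2/5  -9   0   79/5 ]
R2 ↔ R4
  [ 1   0  -1/5   0   0  19/10 ]
  [ 0  -5  -2/5  -9   0   79/5 ]
  [ 0   0   1/5   0   0   -2/5 ]
  [ 0   0   2/5   0  -1   -9/5 ]
R2 -> -1/5·R2
  [ 1  0  -1/5    0   0   19/10 ]
  [ 0  1  2/25  9/5   0  -79/25 ]
  [ 0  0   1/5    0   0    -2/5 ]
  [ 0  0   2/5    0  -1    -9/5 ]
R3 -> 5·R3
  [ 1  0  -1/5    0   0   19/10 ]
  [ 0  1  2/25  9/5   0  -79/25 ]
  [ 0  0     1    0   0      -2 ]
  [ 0  0   2/5    0  -1    -9/5 ]
R4 -> R4 − 2/5·R3
  [ 1  0  -1/5    0   0   19/10 ]
  [ 0  1  2/25  9/5   0  -79/25 ]
  [ 0  0     1    0   0      -2 ]
  [ 0  0     0    0  -1      -1 ]
R4 -> -1·R4
  [ 1  0  -1/5    0  0   19/10 ]
  [ 0  1  2/25  9/5  0  -79/25 ]
  [ 0  0     1    0  0      -2 ]
  [ 0  0     0    0  1       1 ]
R2 -> R2 − 2/25·R3
  [ 1  0  -1/5    0  0  19/10 ]
  [ 0  1     0  9/5  0     -3 ]
  [ 0  0     1    0  0     -2 ]
  [ 0  0     0    0  1      1 ]
R1 -> R1 + 1/5·R3
  [ 1  0  0    0  0  3/2 ]
  [ 0  1  0  9/5  0   -3 ]
  [ 0  0  1    0  0   -2 ]
  [ 0  0  0    0  1    1 ]
Pivot columns are the columns containing a leading 1.

0, 1, 2, 4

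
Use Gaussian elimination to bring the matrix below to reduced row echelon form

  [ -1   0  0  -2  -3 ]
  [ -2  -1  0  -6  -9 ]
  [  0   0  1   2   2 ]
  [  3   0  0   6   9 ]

R1 ← -1·R1
  [  1   0  0   2   3 ]
  [ -2  -1  0  -6  -9 ]
  [  0   0  1   2   2 ]
  [  3   0  0   6   9 ]
R2 ← R2 + 2·R1
  [ 1   0  0   2   3 ]
  [ 0  -1  0  -2  -3 ]
  [ 0   0  1   2   2 ]
  [ 3   0  0   6   9 ]
R4 ← R4 − 3·R1
  [ 1   0  0   2   3 ]
  [ 0  -1  0  -2  -3 ]
  [ 0   0  1   2   2 ]
  [ 0   0  0   0   0 ]
R2 ← -1·R2
  [ 1  0  0  2  3 ]
  [ 0  1  0  2  3 ]
  [ 0  0  1  2  2 ]
  [ 0  0  0  0  0 ]

[[1, 0, 0, 2, 3], [0, 1, 0, 2, 3], [0, 0, 1, 2, 2], [0, 0, 0, 0, 0]]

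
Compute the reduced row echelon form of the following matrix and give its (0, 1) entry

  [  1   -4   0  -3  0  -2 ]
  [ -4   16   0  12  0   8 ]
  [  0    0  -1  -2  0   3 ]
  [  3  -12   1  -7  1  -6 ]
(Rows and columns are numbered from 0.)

R2 → R2 + 4·R1
  [ 1   -4   0  -3  0  -2 ]
  [ 0    0   0   0  0   0 ]
  [ 0    0  -1  -2  0   3 ]
  [ 3  -12   1  -7  1  -6 ]
R4 → R4 − 3·R1
  [ 1  -4   0  -3  0  -2 ]
  [ 0   0   0   0  0   0 ]
  [ 0   0  -1  -2  0   3 ]
  [ 0   0   1   2  1   0 ]
R2 ↔ R3
  [ 1  -4   0  -3  0  -2 ]
  [ 0   0  -1  -2  0   3 ]
  [ 0   0   0   0  0   0 ]
  [ 0   0   1   2  1   0 ]
R2 → -1·R2
  [ 1  -4  0  -3  0  -2 ]
  [ 0   0  1   2  0  -3 ]
  [ 0   0  0   0  0   0 ]
  [ 0   0  1   2  1   0 ]
R4 → R4 − R2
  [ 1  -4  0  -3  0  -2 ]
  [ 0   0  1   2  0  -3 ]
  [ 0   0  0   0  0   0 ]
  [ 0   0  0   0  1   3 ]
R3 ↔ R4
  [ 1  -4  0  -3  0  -2 ]
  [ 0   0  1   2  0  -3 ]
  [ 0   0  0   0  1   3 ]
  [ 0   0  0   0  0   0 ]

-4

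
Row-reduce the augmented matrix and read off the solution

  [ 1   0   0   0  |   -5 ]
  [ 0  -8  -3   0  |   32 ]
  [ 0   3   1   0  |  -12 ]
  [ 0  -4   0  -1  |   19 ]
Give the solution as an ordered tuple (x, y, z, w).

(-5, -4, 0, -3)

R2 := -1/8·R2
R3 := R3 − 3·R2
R4 := R4 + 4·R2
R3 := -8·R3
R4 := R4 − 3/2·R3
R4 := -1·R4
R2 := R2 − 3/8·R3
Reading off the last column: x = -5, y = -4, z = 0, w = -3.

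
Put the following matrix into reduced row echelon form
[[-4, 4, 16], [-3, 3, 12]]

r1 := -1/4·r1
  [  1  -1  -4 ]
  [ -3   3  12 ]
r2 := r2 + 3·r1
  [ 1  -1  -4 ]
  [ 0   0   0 ]

[[1, -1, -4], [0, 0, 0]]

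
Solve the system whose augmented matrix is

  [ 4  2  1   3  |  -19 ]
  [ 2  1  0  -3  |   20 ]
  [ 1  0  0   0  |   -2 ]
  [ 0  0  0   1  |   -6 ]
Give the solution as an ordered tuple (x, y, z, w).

r1 -> 1/4·r1
r2 -> r2 − 2·r1
r3 -> r3 − r1
r2 <=> r3
r2 -> -2·r2
r3 -> -2·r3
r3 -> r3 − 9·r4
r2 -> r2 − 3/2·r4
r1 -> r1 − 3/4·r4
r2 -> r2 − 1/2·r3
r1 -> r1 − 1/4·r3
r1 -> r1 − 1/2·r2
Reading off the last column: x = -2, y = 6, z = -5, w = -6.

(-2, 6, -5, -6)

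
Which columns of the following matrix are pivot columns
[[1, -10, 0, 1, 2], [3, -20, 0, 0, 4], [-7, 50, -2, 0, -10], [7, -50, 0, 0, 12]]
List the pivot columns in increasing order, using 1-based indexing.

1, 2, 3, 4

r2 := r2 − 3·r1
  [  1  -10   0   1    2 ]
  [  0   10   0  -3   -2 ]
  [ -7   50  -2   0  -10 ]
  [  7  -50   0   0   12 ]
r3 := r3 + 7·r1
  [ 1  -10   0   1   2 ]
  [ 0   10   0  -3  -2 ]
  [ 0  -20  -2   7   4 ]
  [ 7  -50   0   0  12 ]
r4 := r4 − 7·r1
  [ 1  -10   0   1   2 ]
  [ 0   10   0  -3  -2 ]
  [ 0  -20  -2   7   4 ]
  [ 0   20   0  -7  -2 ]
r2 := 1/10·r2
  [ 1  -10   0      1     2 ]
  [ 0    1   0  -3/10  -1/5 ]
  [ 0  -20  -2      7     4 ]
  [ 0   20   0     -7    -2 ]
r3 := r3 + 20·r2
  [ 1  -10   0      1     2 ]
  [ 0    1   0  -3/10  -1/5 ]
  [ 0    0  -2      1     0 ]
  [ 0   20   0     -7    -2 ]
r4 := r4 − 20·r2
  [ 1  -10   0      1     2 ]
  [ 0    1   0  -3/10  -1/5 ]
  [ 0    0  -2      1     0 ]
  [ 0    0   0     -1     2 ]
r3 := -1/2·r3
  [ 1  -10  0      1     2 ]
  [ 0    1  0  -3/10  -1/5 ]
  [ 0    0  1   -1/2     0 ]
  [ 0    0  0     -1     2 ]
r4 := -1·r4
  [ 1  -10  0      1     2 ]
  [ 0    1  0  -3/10  -1/5 ]
  [ 0    0  1   -1/2     0 ]
  [ 0    0  0      1    -2 ]
r3 := r3 + 1/2·r4
  [ 1  -10  0      1     2 ]
  [ 0    1  0  -3/10  -1/5 ]
  [ 0    0  1      0    -1 ]
  [ 0    0  0      1    -2 ]
r2 := r2 + 3/10·r4
  [ 1  -10  0  1     2 ]
  [ 0    1  0  0  -4/5 ]
  [ 0    0  1  0    -1 ]
  [ 0    0  0  1    -2 ]
r1 := r1 − r4
  [ 1  -10  0  0     4 ]
  [ 0    1  0  0  -4/5 ]
  [ 0    0  1  0    -1 ]
  [ 0    0  0  1    -2 ]
r1 := r1 + 10·r2
  [ 1  0  0  0    -4 ]
  [ 0  1  0  0  -4/5 ]
  [ 0  0  1  0    -1 ]
  [ 0  0  0  1    -2 ]
Pivot columns are the columns containing a leading 1.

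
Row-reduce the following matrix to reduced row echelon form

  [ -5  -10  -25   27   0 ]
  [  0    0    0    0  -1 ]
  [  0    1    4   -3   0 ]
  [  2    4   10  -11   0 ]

[[1, 0, -3, 0, 0], [0, 1, 4, 0, 0], [0, 0, 0, 1, 0], [0, 0, 0, 0, 1]]

R1 := -1/5·R1
  [ 1  2   5  -27/5   0 ]
  [ 0  0   0      0  -1 ]
  [ 0  1   4     -3   0 ]
  [ 2  4  10    -11   0 ]
R4 := R4 − 2·R1
  [ 1  2  5  -27/5   0 ]
  [ 0  0  0      0  -1 ]
  [ 0  1  4     -3   0 ]
  [ 0  0  0   -1/5   0 ]
R2 <-> R3
  [ 1  2  5  -27/5   0 ]
  [ 0  1  4     -3   0 ]
  [ 0  0  0      0  -1 ]
  [ 0  0  0   -1/5   0 ]
R3 <-> R4
  [ 1  2  5  -27/5   0 ]
  [ 0  1  4     -3   0 ]
  [ 0  0  0   -1/5   0 ]
  [ 0  0  0      0  -1 ]
R3 := -5·R3
  [ 1  2  5  -27/5   0 ]
  [ 0  1  4     -3   0 ]
  [ 0  0  0      1   0 ]
  [ 0  0  0      0  -1 ]
R4 := -1·R4
  [ 1  2  5  -27/5  0 ]
  [ 0  1  4     -3  0 ]
  [ 0  0  0      1  0 ]
  [ 0  0  0      0  1 ]
R2 := R2 + 3·R3
  [ 1  2  5  -27/5  0 ]
  [ 0  1  4      0  0 ]
  [ 0  0  0      1  0 ]
  [ 0  0  0      0  1 ]
R1 := R1 + 27/5·R3
  [ 1  2  5  0  0 ]
  [ 0  1  4  0  0 ]
  [ 0  0  0  1  0 ]
  [ 0  0  0  0  1 ]
R1 := R1 − 2·R2
  [ 1  0  -3  0  0 ]
  [ 0  1   4  0  0 ]
  [ 0  0   0  1  0 ]
  [ 0  0   0  0  1 ]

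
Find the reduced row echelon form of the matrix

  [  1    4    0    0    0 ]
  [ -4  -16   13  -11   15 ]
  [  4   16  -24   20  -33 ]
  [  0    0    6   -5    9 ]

[[1, 4, 0, 0, 0], [0, 0, 1, 0, 0], [0, 0, 0, 1, 0], [0, 0, 0, 0, 1]]

r2 := r2 + 4·r1
  [ 1   4    0    0    0 ]
  [ 0   0   13  -11   15 ]
  [ 4  16  -24   20  -33 ]
  [ 0   0    6   -5    9 ]
r3 := r3 − 4·r1
  [ 1  4    0    0    0 ]
  [ 0  0   13  -11   15 ]
  [ 0  0  -24   20  -33 ]
  [ 0  0    6   -5    9 ]
r2 := 1/13·r2
  [ 1  4    0       0      0 ]
  [ 0  0    1  -11/13  15/13 ]
  [ 0  0  -24      20    -33 ]
  [ 0  0    6      -5      9 ]
r3 := r3 + 24·r2
  [ 1  4  0       0       0 ]
  [ 0  0  1  -11/13   15/13 ]
  [ 0  0  0   -4/13  -69/13 ]
  [ 0  0  6      -5       9 ]
r4 := r4 − 6·r2
  [ 1  4  0       0       0 ]
  [ 0  0  1  -11/13   15/13 ]
  [ 0  0  0   -4/13  -69/13 ]
  [ 0  0  0    1/13   27/13 ]
r3 := -13/4·r3
  [ 1  4  0       0      0 ]
  [ 0  0  1  -11/13  15/13 ]
  [ 0  0  0       1   69/4 ]
  [ 0  0  0    1/13  27/13 ]
r4 := r4 − 1/13·r3
  [ 1  4  0       0      0 ]
  [ 0  0  1  -11/13  15/13 ]
  [ 0  0  0       1   69/4 ]
  [ 0  0  0       0    3/4 ]
r4 := 4/3·r4
  [ 1  4  0       0      0 ]
  [ 0  0  1  -11/13  15/13 ]
  [ 0  0  0       1   69/4 ]
  [ 0  0  0       0      1 ]
r3 := r3 − 69/4·r4
  [ 1  4  0       0      0 ]
  [ 0  0  1  -11/13  15/13 ]
  [ 0  0  0       1      0 ]
  [ 0  0  0       0      1 ]
r2 := r2 − 15/13·r4
  [ 1  4  0       0  0 ]
  [ 0  0  1  -11/13  0 ]
  [ 0  0  0       1  0 ]
  [ 0  0  0       0  1 ]
r2 := r2 + 11/13·r3
  [ 1  4  0  0  0 ]
  [ 0  0  1  0  0 ]
  [ 0  0  0  1  0 ]
  [ 0  0  0  0  1 ]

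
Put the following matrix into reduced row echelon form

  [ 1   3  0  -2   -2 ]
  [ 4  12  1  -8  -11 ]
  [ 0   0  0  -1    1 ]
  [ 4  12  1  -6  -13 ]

[[1, 3, 0, 0, -4], [0, 0, 1, 0, -3], [0, 0, 0, 1, -1], [0, 0, 0, 0, 0]]

ρ2 → ρ2 − 4·ρ1
  [ 1   3  0  -2   -2 ]
  [ 0   0  1   0   -3 ]
  [ 0   0  0  -1    1 ]
  [ 4  12  1  -6  -13 ]
ρ4 → ρ4 − 4·ρ1
  [ 1  3  0  -2  -2 ]
  [ 0  0  1   0  -3 ]
  [ 0  0  0  -1   1 ]
  [ 0  0  1   2  -5 ]
ρ4 → ρ4 − ρ2
  [ 1  3  0  -2  -2 ]
  [ 0  0  1   0  -3 ]
  [ 0  0  0  -1   1 ]
  [ 0  0  0   2  -2 ]
ρ3 → -1·ρ3
  [ 1  3  0  -2  -2 ]
  [ 0  0  1   0  -3 ]
  [ 0  0  0   1  -1 ]
  [ 0  0  0   2  -2 ]
ρ4 → ρ4 − 2·ρ3
  [ 1  3  0  -2  -2 ]
  [ 0  0  1   0  -3 ]
  [ 0  0  0   1  -1 ]
  [ 0  0  0   0   0 ]
ρ1 → ρ1 + 2·ρ3
  [ 1  3  0  0  -4 ]
  [ 0  0  1  0  -3 ]
  [ 0  0  0  1  -1 ]
  [ 0  0  0  0   0 ]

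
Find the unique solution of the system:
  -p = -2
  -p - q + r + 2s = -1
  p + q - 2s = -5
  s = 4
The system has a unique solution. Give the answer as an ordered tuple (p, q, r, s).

(2, 1, -6, 4)

Form the augmented matrix and row-reduce:
  [ -1   0  0   0  |  -2 ]
  [ -1  -1  1   2  |  -1 ]
  [  1   1  0  -2  |  -5 ]
  [  0   0  0   1  |   4 ]
ρ1 ← -1·ρ1
  [  1   0  0   0  |   2 ]
  [ -1  -1  1   2  |  -1 ]
  [  1   1  0  -2  |  -5 ]
  [  0   0  0   1  |   4 ]
ρ2 ← ρ2 + ρ1
  [ 1   0  0   0  |   2 ]
  [ 0  -1  1   2  |   1 ]
  [ 1   1  0  -2  |  -5 ]
  [ 0   0  0   1  |   4 ]
ρ3 ← ρ3 − ρ1
  [ 1   0  0   0  |   2 ]
  [ 0  -1  1   2  |   1 ]
  [ 0   1  0  -2  |  -7 ]
  [ 0   0  0   1  |   4 ]
ρ2 ← -1·ρ2
  [ 1  0   0   0  |   2 ]
  [ 0  1  -1  -2  |  -1 ]
  [ 0  1   0  -2  |  -7 ]
  [ 0  0   0   1  |   4 ]
ρ3 ← ρ3 − ρ2
  [ 1  0   0   0  |   2 ]
  [ 0  1  -1  -2  |  -1 ]
  [ 0  0   1   0  |  -6 ]
  [ 0  0   0   1  |   4 ]
ρ2 ← ρ2 + 2·ρ4
  [ 1  0   0  0  |   2 ]
  [ 0  1  -1  0  |   7 ]
  [ 0  0   1  0  |  -6 ]
  [ 0  0   0  1  |   4 ]
ρ2 ← ρ2 + ρ3
  [ 1  0  0  0  |   2 ]
  [ 0  1  0  0  |   1 ]
  [ 0  0  1  0  |  -6 ]
  [ 0  0  0  1  |   4 ]
Reading off the last column: p = 2, q = 1, r = -6, s = 4.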